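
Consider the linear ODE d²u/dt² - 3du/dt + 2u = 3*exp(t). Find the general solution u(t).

Characteristic equation r² - 3r + 2 = 0 factors as (r - 2)(r - 1) = 0, so r = 2, 1.
Hence u_h = C1*exp(2*t) + C2*exp(t).
Since exp(t) solves the homogeneous equation (r = 1 is a root of multiplicity 1), multiply the trial by t. Try u_p = A*t*exp(t). Substituting into the equation and dividing by exp(t) gives A = -3, so u_p = -3*t*exp(t).

u = C1*exp(2*t) + C2*exp(t) - 3*t*exp(t)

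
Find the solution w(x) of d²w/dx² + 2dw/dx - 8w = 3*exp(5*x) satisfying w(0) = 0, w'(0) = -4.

w = -5*exp(2*x)/6 + exp(5*x)/9 + 13*exp(-4*x)/18

Characteristic equation r² + 2r - 8 = 0 factors as (r + 4)(r - 2) = 0, so r = -4, 2.
Hence w_h = C1*exp(-4*x) + C2*exp(2*x).
Try w_p = A*exp(5*x). Substituting into the equation and dividing by exp(5*x) gives A = 1/9, so w_p = exp(5*x)/9.
General solution: w = exp(5*x)/9 + C1*exp(-4*x) + C2*exp(2*x).
Apply the initial conditions: w(0) = 1/9 + C1 + C2 = 0 and w'(0) = 5/9 - 4*C1 + 2*C2 = -4. Solving gives C1 = 13/18, C2 = -5/6.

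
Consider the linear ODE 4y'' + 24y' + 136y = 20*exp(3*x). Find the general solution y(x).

Divide through by 4: y'' + 6y' + 34y = 5*exp(3*x).
Characteristic equation r² + 6r + 34 = 0 has discriminant (6)² - 4·(34) = -100 < 0, so r = -3 ± 5i.
Hence y_h = C1*cos(5*x)*exp(-3*x) + C2*exp(-3*x)*sin(5*x).
Try y_p = A*exp(3*x). Substituting into the equation and dividing by exp(3*x) gives A = 5/61, so y_p = 5*exp(3*x)/61.

y = 5*exp(3*x)/61 + C1*cos(5*x)*exp(-3*x) + C2*exp(-3*x)*sin(5*x)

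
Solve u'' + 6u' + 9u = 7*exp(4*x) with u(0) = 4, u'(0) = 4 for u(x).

Characteristic equation r² + 6r + 9 = 0 has discriminant (6)² - 4·(9) = 0, so r = -3 is a repeated root.
Hence u_h = (C1 + C2*x)*exp(-3*x).
Try u_p = A*exp(4*x). Substituting into the equation and dividing by exp(4*x) gives A = 1/7, so u_p = exp(4*x)/7.
General solution: u = exp(4*x)/7 + C1*exp(-3*x) + C2*x*exp(-3*x).
Apply the initial conditions: u(0) = 1/7 + C1 = 4 and u'(0) = 4/7 + C2 - 3*C1 = 4. Solving gives C1 = 27/7, C2 = 15.

u = exp(4*x)/7 + 27*exp(-3*x)/7 + 15*x*exp(-3*x)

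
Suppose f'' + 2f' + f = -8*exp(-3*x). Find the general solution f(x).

Characteristic equation r² + 2r + 1 = 0 has discriminant (2)² - 4·(1) = 0, so r = -1 is a repeated root.
Hence f_h = (C1 + C2*x)*exp(-x).
Try f_p = A*exp(-3*x). Substituting into the equation and dividing by exp(-3*x) gives A = -2, so f_p = -2*exp(-3*x).

f = -2*exp(-3*x) + C1*exp(-x) + C2*x*exp(-x)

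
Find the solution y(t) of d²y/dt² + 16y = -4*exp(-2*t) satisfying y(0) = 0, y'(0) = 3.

Characteristic equation r² + 16 = 0 has discriminant (0)² - 4·(16) = -64 < 0, so r = ± 4i.
Hence y_h = C1*cos(4*t) + C2*sin(4*t).
Try y_p = A*exp(-2*t). Substituting into the equation and dividing by exp(-2*t) gives A = -1/5, so y_p = -exp(-2*t)/5.
General solution: y = -exp(-2*t)/5 + C1*cos(4*t) + C2*sin(4*t).
Apply the initial conditions: y(0) = -1/5 + C1 = 0 and y'(0) = 2/5 + 4*C2 = 3. Solving gives C1 = 1/5, C2 = 13/20.

y = -exp(-2*t)/5 + cos(4*t)/5 + 13*sin(4*t)/20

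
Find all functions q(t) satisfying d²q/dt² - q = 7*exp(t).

Characteristic equation r² - 1 = 0 factors as (r + 1)(r - 1) = 0, so r = -1, 1.
Hence q_h = C1*exp(-t) + C2*exp(t).
Since exp(t) solves the homogeneous equation (r = 1 is a root of multiplicity 1), multiply the trial by t. Try q_p = A*t*exp(t). Substituting into the equation and dividing by exp(t) gives A = 7/2, so q_p = 7*t*exp(t)/2.

q = C1*exp(-t) + C2*exp(t) + 7*t*exp(t)/2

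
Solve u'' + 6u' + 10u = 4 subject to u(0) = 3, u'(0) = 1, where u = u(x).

Characteristic equation r² + 6r + 10 = 0 has discriminant (6)² - 4·(10) = -4 < 0, so r = -3 ± i.
Hence u_h = C1*cos(x)*exp(-3*x) + C2*exp(-3*x)*sin(x).
For the particular solution try u_p = A0. Substituting and matching coefficients of each power of x gives A0 = 2/5, so u_p = 2/5.
General solution: u = 2/5 + C1*cos(x)*exp(-3*x) + C2*exp(-3*x)*sin(x).
Apply the initial conditions: u(0) = 2/5 + C1 = 3 and u'(0) = C2 - 3*C1 = 1. Solving gives C1 = 13/5, C2 = 44/5.

u = 2/5 + 13*cos(x)*exp(-3*x)/5 + 44*exp(-3*x)*sin(x)/5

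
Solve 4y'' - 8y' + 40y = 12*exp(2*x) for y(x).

Divide through by 4: y'' - 2y' + 10y = 3*exp(2*x).
Characteristic equation r² - 2r + 10 = 0 has discriminant (-2)² - 4·(10) = -36 < 0, so r = 1 ± 3i.
Hence y_h = C1*cos(3*x)*exp(x) + C2*exp(x)*sin(3*x).
Try y_p = A*exp(2*x). Substituting into the equation and dividing by exp(2*x) gives A = 3/10, so y_p = 3*exp(2*x)/10.

y = 3*exp(2*x)/10 + C1*cos(3*x)*exp(x) + C2*exp(x)*sin(3*x)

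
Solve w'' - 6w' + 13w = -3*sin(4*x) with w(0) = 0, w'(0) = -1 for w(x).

Characteristic equation r² - 6r + 13 = 0 has discriminant (-6)² - 4·(13) = -16 < 0, so r = 3 ± 2i.
Hence w_h = C1*cos(2*x)*exp(3*x) + C2*exp(3*x)*sin(2*x).
Try w_p = A*cos(4*x) + B*sin(4*x). Substituting and equating the coefficients of cos(4x) and sin(4x) gives A = -8/65, B = 1/65, so w_p = -8*cos(4*x)/65 + sin(4*x)/65.
General solution: w = -8*cos(4*x)/65 + sin(4*x)/65 + C1*cos(2*x)*exp(3*x) + C2*exp(3*x)*sin(2*x).
Apply the initial conditions: w(0) = -8/65 + C1 = 0 and w'(0) = 4/65 + 2*C2 + 3*C1 = -1. Solving gives C1 = 8/65, C2 = -93/130.

w = -8*cos(4*x)/65 + sin(4*x)/65 - 93*exp(3*x)*sin(2*x)/130 + 8*cos(2*x)*exp(3*x)/65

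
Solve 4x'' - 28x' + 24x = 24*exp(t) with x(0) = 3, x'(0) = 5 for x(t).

Divide through by 4: x'' - 7x' + 6x = 6*exp(t).
Characteristic equation r² - 7r + 6 = 0 factors as (r - 1)(r - 6) = 0, so r = 1, 6.
Hence x_h = C1*exp(t) + C2*exp(6*t).
Since exp(t) solves the homogeneous equation (r = 1 is a root of multiplicity 1), multiply the trial by t. Try x_p = A*t*exp(t). Substituting into the equation and dividing by exp(t) gives A = -6/5, so x_p = -6*t*exp(t)/5.
General solution: x = C1*exp(t) + C2*exp(6*t) - 6*t*exp(t)/5.
Apply the initial conditions: x(0) = C1 + C2 = 3 and x'(0) = -6/5 + C1 + 6*C2 = 5. Solving gives C1 = 59/25, C2 = 16/25.

x = 16*exp(6*t)/25 + 59*exp(t)/25 - 6*t*exp(t)/5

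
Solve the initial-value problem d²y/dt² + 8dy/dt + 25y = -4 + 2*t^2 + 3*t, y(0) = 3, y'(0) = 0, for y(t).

y = -2944/15625 + 2*t**2/25 + 43*t/625 + 49819*cos(3*t)*exp(-4*t)/15625 + 66067*exp(-4*t)*sin(3*t)/15625

Characteristic equation r² + 8r + 25 = 0 has discriminant (8)² - 4·(25) = -36 < 0, so r = -4 ± 3i.
Hence y_h = C1*cos(3*t)*exp(-4*t) + C2*exp(-4*t)*sin(3*t).
For the particular solution try y_p = A0 + A1*t + A2*t^2. Substituting and matching coefficients of each power of t gives A0 = -2944/15625, A1 = 43/625, A2 = 2/25, so y_p = -2944/15625 + 2*t^2/25 + 43*t/625.
General solution: y = -2944/15625 + 2*t^2/25 + 43*t/625 + C1*cos(3*t)*exp(-4*t) + C2*exp(-4*t)*sin(3*t).
Apply the initial conditions: y(0) = -2944/15625 + C1 = 3 and y'(0) = 43/625 - 4*C1 + 3*C2 = 0. Solving gives C1 = 49819/15625, C2 = 66067/15625.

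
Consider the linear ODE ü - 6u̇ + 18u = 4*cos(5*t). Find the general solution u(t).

Characteristic equation r² - 6r + 18 = 0 has discriminant (-6)² - 4·(18) = -36 < 0, so r = 3 ± 3i.
Hence u_h = C1*cos(3*t)*exp(3*t) + C2*exp(3*t)*sin(3*t).
Try u_p = A*cos(5*t) + B*sin(5*t). Substituting and equating the coefficients of cos(5t) and sin(5t) gives A = -28/949, B = -120/949, so u_p = -120*sin(5*t)/949 - 28*cos(5*t)/949.

u = -120*sin(5*t)/949 - 28*cos(5*t)/949 + C1*cos(3*t)*exp(3*t) + C2*exp(3*t)*sin(3*t)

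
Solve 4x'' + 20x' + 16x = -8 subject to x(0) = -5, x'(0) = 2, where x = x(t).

x = -1/2 - 16*exp(-t)/3 + 5*exp(-4*t)/6

Divide through by 4: x'' + 5x' + 4x = -2.
Characteristic equation r² + 5r + 4 = 0 factors as (r + 4)(r + 1) = 0, so r = -4, -1.
Hence x_h = C1*exp(-4*t) + C2*exp(-t).
For the particular solution try x_p = A0. Substituting and matching coefficients of each power of t gives A0 = -1/2, so x_p = -1/2.
General solution: x = -1/2 + C1*exp(-4*t) + C2*exp(-t).
Apply the initial conditions: x(0) = -1/2 + C1 + C2 = -5 and x'(0) = -C2 - 4*C1 = 2. Solving gives C1 = 5/6, C2 = -16/3.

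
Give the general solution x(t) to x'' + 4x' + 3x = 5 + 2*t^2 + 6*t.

x = 25/27 + 2*t**2/3 + 2*t/9 + C1*exp(-3*t) + C2*exp(-t)

Characteristic equation r² + 4r + 3 = 0 factors as (r + 3)(r + 1) = 0, so r = -3, -1.
Hence x_h = C1*exp(-3*t) + C2*exp(-t).
For the particular solution try x_p = A0 + A1*t + A2*t^2. Substituting and matching coefficients of each power of t gives A0 = 25/27, A1 = 2/9, A2 = 2/3, so x_p = 25/27 + 2*t^2/3 + 2*t/9.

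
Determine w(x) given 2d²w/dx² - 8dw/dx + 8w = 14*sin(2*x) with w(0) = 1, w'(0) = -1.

Divide through by 2: w'' - 4w' + 4w = 7*sin(2*x).
Characteristic equation r² - 4r + 4 = 0 has discriminant (-4)² - 4·(4) = 0, so r = 2 is a repeated root.
Hence w_h = (C1 + C2*x)*exp(2*x).
Try w_p = A*cos(2*x) + B*sin(2*x). Substituting and equating the coefficients of cos(2x) and sin(2x) gives A = 7/8, B = 0, so w_p = 7*cos(2*x)/8.
General solution: w = 7*cos(2*x)/8 + C1*exp(2*x) + C2*x*exp(2*x).
Apply the initial conditions: w(0) = 7/8 + C1 = 1 and w'(0) = C2 + 2*C1 = -1. Solving gives C1 = 1/8, C2 = -5/4.

w = exp(2*x)/8 + 7*cos(2*x)/8 - 5*x*exp(2*x)/4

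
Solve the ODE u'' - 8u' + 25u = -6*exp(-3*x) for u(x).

u = -3*exp(-3*x)/29 + C1*cos(3*x)*exp(4*x) + C2*exp(4*x)*sin(3*x)

Characteristic equation r² - 8r + 25 = 0 has discriminant (-8)² - 4·(25) = -36 < 0, so r = 4 ± 3i.
Hence u_h = C1*cos(3*x)*exp(4*x) + C2*exp(4*x)*sin(3*x).
Try u_p = A*exp(-3*x). Substituting into the equation and dividing by exp(-3*x) gives A = -3/29, so u_p = -3*exp(-3*x)/29.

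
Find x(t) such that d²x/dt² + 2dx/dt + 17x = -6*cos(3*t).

x = -12*cos(3*t)/25 - 9*sin(3*t)/25 + C1*cos(4*t)*exp(-t) + C2*exp(-t)*sin(4*t)

Characteristic equation r² + 2r + 17 = 0 has discriminant (2)² - 4·(17) = -64 < 0, so r = -1 ± 4i.
Hence x_h = C1*cos(4*t)*exp(-t) + C2*exp(-t)*sin(4*t).
Try x_p = A*cos(3*t) + B*sin(3*t). Substituting and equating the coefficients of cos(3t) and sin(3t) gives A = -12/25, B = -9/25, so x_p = -12*cos(3*t)/25 - 9*sin(3*t)/25.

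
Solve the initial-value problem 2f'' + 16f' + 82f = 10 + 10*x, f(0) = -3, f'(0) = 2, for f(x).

f = 165/1681 + 5*x/41 - 5208*cos(5*x)*exp(-4*x)/1681 - 3535*exp(-4*x)*sin(5*x)/1681

Divide through by 2: f'' + 8f' + 41f = 5 + 5*x.
Characteristic equation r² + 8r + 41 = 0 has discriminant (8)² - 4·(41) = -100 < 0, so r = -4 ± 5i.
Hence f_h = C1*cos(5*x)*exp(-4*x) + C2*exp(-4*x)*sin(5*x).
For the particular solution try f_p = A0 + A1*x. Substituting and matching coefficients of each power of x gives A0 = 165/1681, A1 = 5/41, so f_p = 165/1681 + 5*x/41.
General solution: f = 165/1681 + 5*x/41 + C1*cos(5*x)*exp(-4*x) + C2*exp(-4*x)*sin(5*x).
Apply the initial conditions: f(0) = 165/1681 + C1 = -3 and f'(0) = 5/41 - 4*C1 + 5*C2 = 2. Solving gives C1 = -5208/1681, C2 = -3535/1681.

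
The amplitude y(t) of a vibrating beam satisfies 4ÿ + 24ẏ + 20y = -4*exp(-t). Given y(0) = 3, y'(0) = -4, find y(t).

y = 3*exp(-5*t)/16 + 45*exp(-t)/16 - t*exp(-t)/4

Divide through by 4: y'' + 6y' + 5y = -exp(-t).
Characteristic equation r² + 6r + 5 = 0 factors as (r + 5)(r + 1) = 0, so r = -5, -1.
Hence y_h = C1*exp(-5*t) + C2*exp(-t).
Since exp(-t) solves the homogeneous equation (r = -1 is a root of multiplicity 1), multiply the trial by t. Try y_p = A*t*exp(-t). Substituting into the equation and dividing by exp(-t) gives A = -1/4, so y_p = -t*exp(-t)/4.
General solution: y = C1*exp(-5*t) + C2*exp(-t) - t*exp(-t)/4.
Apply the initial conditions: y(0) = C1 + C2 = 3 and y'(0) = -1/4 - C2 - 5*C1 = -4. Solving gives C1 = 3/16, C2 = 45/16.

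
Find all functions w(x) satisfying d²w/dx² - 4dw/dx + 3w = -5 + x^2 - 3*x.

w = -55/27 - x/9 + x**2/3 + C1*exp(x) + C2*exp(3*x)

Characteristic equation r² - 4r + 3 = 0 factors as (r - 1)(r - 3) = 0, so r = 1, 3.
Hence w_h = C1*exp(x) + C2*exp(3*x).
For the particular solution try w_p = A0 + A1*x + A2*x^2. Substituting and matching coefficients of each power of x gives A0 = -55/27, A1 = -1/9, A2 = 1/3, so w_p = -55/27 - x/9 + x^2/3.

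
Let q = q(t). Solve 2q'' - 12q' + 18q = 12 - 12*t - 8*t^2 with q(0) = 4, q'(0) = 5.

q = -2/27 - 34*t/27 - 4*t**2/9 + 110*exp(3*t)/27 - 161*t*exp(3*t)/27

Divide through by 2: q'' - 6q' + 9q = 6 - 6*t - 4*t^2.
Characteristic equation r² - 6r + 9 = 0 has discriminant (-6)² - 4·(9) = 0, so r = 3 is a repeated root.
Hence q_h = (C1 + C2*t)*exp(3*t).
For the particular solution try q_p = A0 + A1*t + A2*t^2. Substituting and matching coefficients of each power of t gives A0 = -2/27, A1 = -34/27, A2 = -4/9, so q_p = -2/27 - 34*t/27 - 4*t^2/9.
General solution: q = -2/27 - 34*t/27 - 4*t^2/9 + C1*exp(3*t) + C2*t*exp(3*t).
Apply the initial conditions: q(0) = -2/27 + C1 = 4 and q'(0) = -34/27 + C2 + 3*C1 = 5. Solving gives C1 = 110/27, C2 = -161/27.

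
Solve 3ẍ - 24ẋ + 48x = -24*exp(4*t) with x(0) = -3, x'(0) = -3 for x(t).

x = -3*exp(4*t) - 4*t**2*exp(4*t) + 9*t*exp(4*t)

Divide through by 3: x'' - 8x' + 16x = -8*exp(4*t).
Characteristic equation r² - 8r + 16 = 0 has discriminant (-8)² - 4·(16) = 0, so r = 4 is a repeated root.
Hence x_h = (C1 + C2*t)*exp(4*t).
Since exp(4*t) solves the homogeneous equation (r = 4 is a root of multiplicity 2), multiply the trial by t^2. Try x_p = A*t^2*exp(4*t). Substituting into the equation and dividing by exp(4*t) gives A = -4, so x_p = -4*t^2*exp(4*t).
General solution: x = C1*exp(4*t) - 4*t^2*exp(4*t) + C2*t*exp(4*t).
Apply the initial conditions: x(0) = C1 = -3 and x'(0) = C2 + 4*C1 = -3. Solving gives C1 = -3, C2 = 9.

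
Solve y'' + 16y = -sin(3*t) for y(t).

y = -sin(3*t)/7 + C1*cos(4*t) + C2*sin(4*t)

Characteristic equation r² + 16 = 0 has discriminant (0)² - 4·(16) = -64 < 0, so r = ± 4i.
Hence y_h = C1*cos(4*t) + C2*sin(4*t).
Try y_p = A*cos(3*t) + B*sin(3*t). Substituting and equating the coefficients of cos(3t) and sin(3t) gives A = 0, B = -1/7, so y_p = -sin(3*t)/7.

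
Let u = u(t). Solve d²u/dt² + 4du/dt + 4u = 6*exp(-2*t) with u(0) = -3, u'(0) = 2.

Characteristic equation r² + 4r + 4 = 0 has discriminant (4)² - 4·(4) = 0, so r = -2 is a repeated root.
Hence u_h = (C1 + C2*t)*exp(-2*t).
Since exp(-2*t) solves the homogeneous equation (r = -2 is a root of multiplicity 2), multiply the trial by t^2. Try u_p = A*t^2*exp(-2*t). Substituting into the equation and dividing by exp(-2*t) gives A = 3, so u_p = 3*t^2*exp(-2*t).
General solution: u = C1*exp(-2*t) + 3*t^2*exp(-2*t) + C2*t*exp(-2*t).
Apply the initial conditions: u(0) = C1 = -3 and u'(0) = C2 - 2*C1 = 2. Solving gives C1 = -3, C2 = -4.

u = -3*exp(-2*t) - 4*t*exp(-2*t) + 3*t**2*exp(-2*t)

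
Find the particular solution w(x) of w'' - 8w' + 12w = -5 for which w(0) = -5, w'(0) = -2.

Characteristic equation r² - 8r + 12 = 0 factors as (r - 6)(r - 2) = 0, so r = 6, 2.
Hence w_h = C1*exp(6*x) + C2*exp(2*x).
For the particular solution try w_p = A0. Substituting and matching coefficients of each power of x gives A0 = -5/12, so w_p = -5/12.
General solution: w = -5/12 + C1*exp(6*x) + C2*exp(2*x).
Apply the initial conditions: w(0) = -5/12 + C1 + C2 = -5 and w'(0) = 2*C2 + 6*C1 = -2. Solving gives C1 = 43/24, C2 = -51/8.

w = -5/12 - 51*exp(2*x)/8 + 43*exp(6*x)/24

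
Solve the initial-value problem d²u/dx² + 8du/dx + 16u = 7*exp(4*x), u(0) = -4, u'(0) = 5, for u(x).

u = -263*exp(-4*x)/64 + 7*exp(4*x)/64 - 95*x*exp(-4*x)/8

Characteristic equation r² + 8r + 16 = 0 has discriminant (8)² - 4·(16) = 0, so r = -4 is a repeated root.
Hence u_h = (C1 + C2*x)*exp(-4*x).
Try u_p = A*exp(4*x). Substituting into the equation and dividing by exp(4*x) gives A = 7/64, so u_p = 7*exp(4*x)/64.
General solution: u = 7*exp(4*x)/64 + C1*exp(-4*x) + C2*x*exp(-4*x).
Apply the initial conditions: u(0) = 7/64 + C1 = -4 and u'(0) = 7/16 + C2 - 4*C1 = 5. Solving gives C1 = -263/64, C2 = -95/8.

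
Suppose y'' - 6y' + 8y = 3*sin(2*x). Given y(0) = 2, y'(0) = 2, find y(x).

Characteristic equation r² - 6r + 8 = 0 factors as (r - 2)(r - 4) = 0, so r = 2, 4.
Hence y_h = C1*exp(2*x) + C2*exp(4*x).
Try y_p = A*cos(2*x) + B*sin(2*x). Substituting and equating the coefficients of cos(2x) and sin(2x) gives A = 9/40, B = 3/40, so y_p = 3*sin(2*x)/40 + 9*cos(2*x)/40.
General solution: y = 3*sin(2*x)/40 + 9*cos(2*x)/40 + C1*exp(2*x) + C2*exp(4*x).
Apply the initial conditions: y(0) = 9/40 + C1 + C2 = 2 and y'(0) = 3/20 + 2*C1 + 4*C2 = 2. Solving gives C1 = 21/8, C2 = -17/20.

y = -17*exp(4*x)/20 + 3*sin(2*x)/40 + 9*cos(2*x)/40 + 21*exp(2*x)/8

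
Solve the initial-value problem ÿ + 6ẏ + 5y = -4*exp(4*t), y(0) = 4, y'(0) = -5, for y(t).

y = -4*exp(4*t)/45 + 5*exp(-5*t)/36 + 79*exp(-t)/20

Characteristic equation r² + 6r + 5 = 0 factors as (r + 5)(r + 1) = 0, so r = -5, -1.
Hence y_h = C1*exp(-5*t) + C2*exp(-t).
Try y_p = A*exp(4*t). Substituting into the equation and dividing by exp(4*t) gives A = -4/45, so y_p = -4*exp(4*t)/45.
General solution: y = -4*exp(4*t)/45 + C1*exp(-5*t) + C2*exp(-t).
Apply the initial conditions: y(0) = -4/45 + C1 + C2 = 4 and y'(0) = -16/45 - C2 - 5*C1 = -5. Solving gives C1 = 5/36, C2 = 79/20.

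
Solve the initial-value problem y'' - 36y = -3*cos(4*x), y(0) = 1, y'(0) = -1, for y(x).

y = 3*cos(4*x)/52 + 121*exp(6*x)/312 + 173*exp(-6*x)/312

Characteristic equation r² - 36 = 0 factors as (r - 6)(r + 6) = 0, so r = 6, -6.
Hence y_h = C1*exp(6*x) + C2*exp(-6*x).
Try y_p = A*cos(4*x) + B*sin(4*x). Substituting and equating the coefficients of cos(4x) and sin(4x) gives A = 3/52, B = 0, so y_p = 3*cos(4*x)/52.
General solution: y = 3*cos(4*x)/52 + C1*exp(6*x) + C2*exp(-6*x).
Apply the initial conditions: y(0) = 3/52 + C1 + C2 = 1 and y'(0) = -6*C2 + 6*C1 = -1. Solving gives C1 = 121/312, C2 = 173/312.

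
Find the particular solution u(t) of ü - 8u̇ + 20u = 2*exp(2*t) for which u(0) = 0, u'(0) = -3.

u = exp(2*t)/4 - 5*exp(4*t)*sin(2*t)/4 - cos(2*t)*exp(4*t)/4

Characteristic equation r² - 8r + 20 = 0 has discriminant (-8)² - 4·(20) = -16 < 0, so r = 4 ± 2i.
Hence u_h = C1*cos(2*t)*exp(4*t) + C2*exp(4*t)*sin(2*t).
Try u_p = A*exp(2*t). Substituting into the equation and dividing by exp(2*t) gives A = 1/4, so u_p = exp(2*t)/4.
General solution: u = exp(2*t)/4 + C1*cos(2*t)*exp(4*t) + C2*exp(4*t)*sin(2*t).
Apply the initial conditions: u(0) = 1/4 + C1 = 0 and u'(0) = 1/2 + 2*C2 + 4*C1 = -3. Solving gives C1 = -1/4, C2 = -5/4.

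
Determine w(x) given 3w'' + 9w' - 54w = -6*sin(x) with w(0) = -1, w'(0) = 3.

w = -220*exp(-6*x)/333 - 16*exp(3*x)/45 + 3*cos(x)/185 + 19*sin(x)/185

Divide through by 3: w'' + 3w' - 18w = -2*sin(x).
Characteristic equation r² + 3r - 18 = 0 factors as (r - 3)(r + 6) = 0, so r = 3, -6.
Hence w_h = C1*exp(3*x) + C2*exp(-6*x).
Try w_p = A*cos(x) + B*sin(x). Substituting and equating the coefficients of cos(x) and sin(x) gives A = 3/185, B = 19/185, so w_p = 3*cos(x)/185 + 19*sin(x)/185.
General solution: w = 3*cos(x)/185 + 19*sin(x)/185 + C1*exp(3*x) + C2*exp(-6*x).
Apply the initial conditions: w(0) = 3/185 + C1 + C2 = -1 and w'(0) = 19/185 - 6*C2 + 3*C1 = 3. Solving gives C1 = -16/45, C2 = -220/333.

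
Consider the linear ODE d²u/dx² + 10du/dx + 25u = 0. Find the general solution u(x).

Characteristic equation r² + 10r + 25 = 0 has discriminant (10)² - 4·(25) = 0, so r = -5 is a repeated root.
Hence u_h = (C1 + C2*x)*exp(-5*x).

u = C1*exp(-5*x) + C2*x*exp(-5*x)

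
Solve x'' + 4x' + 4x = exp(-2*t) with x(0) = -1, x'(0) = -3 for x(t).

Characteristic equation r² + 4r + 4 = 0 has discriminant (4)² - 4·(4) = 0, so r = -2 is a repeated root.
Hence x_h = (C1 + C2*t)*exp(-2*t).
Since exp(-2*t) solves the homogeneous equation (r = -2 is a root of multiplicity 2), multiply the trial by t^2. Try x_p = A*t^2*exp(-2*t). Substituting into the equation and dividing by exp(-2*t) gives A = 1/2, so x_p = t^2*exp(-2*t)/2.
General solution: x = C1*exp(-2*t) + t^2*exp(-2*t)/2 + C2*t*exp(-2*t).
Apply the initial conditions: x(0) = C1 = -1 and x'(0) = C2 - 2*C1 = -3. Solving gives C1 = -1, C2 = -5.

x = -exp(-2*t) + t**2*exp(-2*t)/2 - 5*t*exp(-2*t)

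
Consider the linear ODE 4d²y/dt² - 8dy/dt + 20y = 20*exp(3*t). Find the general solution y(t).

Divide through by 4: y'' - 2y' + 5y = 5*exp(3*t).
Characteristic equation r² - 2r + 5 = 0 has discriminant (-2)² - 4·(5) = -16 < 0, so r = 1 ± 2i.
Hence y_h = C1*cos(2*t)*exp(t) + C2*exp(t)*sin(2*t).
Try y_p = A*exp(3*t). Substituting into the equation and dividing by exp(3*t) gives A = 5/8, so y_p = 5*exp(3*t)/8.

y = 5*exp(3*t)/8 + C1*cos(2*t)*exp(t) + C2*exp(t)*sin(2*t)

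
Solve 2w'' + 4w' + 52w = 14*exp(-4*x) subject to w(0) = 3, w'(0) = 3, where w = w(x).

w = 7*exp(-4*x)/34 + 45*exp(-x)*sin(5*x)/34 + 95*cos(5*x)*exp(-x)/34

Divide through by 2: w'' + 2w' + 26w = 7*exp(-4*x).
Characteristic equation r² + 2r + 26 = 0 has discriminant (2)² - 4·(26) = -100 < 0, so r = -1 ± 5i.
Hence w_h = C1*cos(5*x)*exp(-x) + C2*exp(-x)*sin(5*x).
Try w_p = A*exp(-4*x). Substituting into the equation and dividing by exp(-4*x) gives A = 7/34, so w_p = 7*exp(-4*x)/34.
General solution: w = 7*exp(-4*x)/34 + C1*cos(5*x)*exp(-x) + C2*exp(-x)*sin(5*x).
Apply the initial conditions: w(0) = 7/34 + C1 = 3 and w'(0) = -14/17 - C1 + 5*C2 = 3. Solving gives C1 = 95/34, C2 = 45/34.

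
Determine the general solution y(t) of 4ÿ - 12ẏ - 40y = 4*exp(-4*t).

y = exp(-4*t)/18 + C1*exp(5*t) + C2*exp(-2*t)

Divide through by 4: y'' - 3y' - 10y = exp(-4*t).
Characteristic equation r² - 3r - 10 = 0 factors as (r - 5)(r + 2) = 0, so r = 5, -2.
Hence y_h = C1*exp(5*t) + C2*exp(-2*t).
Try y_p = A*exp(-4*t). Substituting into the equation and dividing by exp(-4*t) gives A = 1/18, so y_p = exp(-4*t)/18.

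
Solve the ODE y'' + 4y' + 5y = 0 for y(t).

Characteristic equation r² + 4r + 5 = 0 has discriminant (4)² - 4·(5) = -4 < 0, so r = -2 ± i.
Hence y_h = C1*cos(t)*exp(-2*t) + C2*exp(-2*t)*sin(t).

y = C1*cos(t)*exp(-2*t) + C2*exp(-2*t)*sin(t)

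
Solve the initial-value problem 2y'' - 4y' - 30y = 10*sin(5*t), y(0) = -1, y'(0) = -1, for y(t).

y = -161*exp(-3*t)/272 - 7*exp(5*t)/16 - 2*sin(5*t)/17 + cos(5*t)/34

Divide through by 2: y'' - 2y' - 15y = 5*sin(5*t).
Characteristic equation r² - 2r - 15 = 0 factors as (r - 5)(r + 3) = 0, so r = 5, -3.
Hence y_h = C1*exp(5*t) + C2*exp(-3*t).
Try y_p = A*cos(5*t) + B*sin(5*t). Substituting and equating the coefficients of cos(5t) and sin(5t) gives A = 1/34, B = -2/17, so y_p = -2*sin(5*t)/17 + cos(5*t)/34.
General solution: y = -2*sin(5*t)/17 + cos(5*t)/34 + C1*exp(5*t) + C2*exp(-3*t).
Apply the initial conditions: y(0) = 1/34 + C1 + C2 = -1 and y'(0) = -10/17 - 3*C2 + 5*C1 = -1. Solving gives C1 = -7/16, C2 = -161/272.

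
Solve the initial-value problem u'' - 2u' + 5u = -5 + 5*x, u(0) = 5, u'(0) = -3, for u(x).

u = -3/5 + x - 24*exp(x)*sin(2*x)/5 + 28*cos(2*x)*exp(x)/5

Characteristic equation r² - 2r + 5 = 0 has discriminant (-2)² - 4·(5) = -16 < 0, so r = 1 ± 2i.
Hence u_h = C1*cos(2*x)*exp(x) + C2*exp(x)*sin(2*x).
For the particular solution try u_p = A0 + A1*x. Substituting and matching coefficients of each power of x gives A0 = -3/5, A1 = 1, so u_p = -3/5 + x.
General solution: u = -3/5 + x + C1*cos(2*x)*exp(x) + C2*exp(x)*sin(2*x).
Apply the initial conditions: u(0) = -3/5 + C1 = 5 and u'(0) = 1 + C1 + 2*C2 = -3. Solving gives C1 = 28/5, C2 = -24/5.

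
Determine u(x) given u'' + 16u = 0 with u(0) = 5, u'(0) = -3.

u = 5*cos(4*x) - 3*sin(4*x)/4

Characteristic equation r² + 16 = 0 has discriminant (0)² - 4·(16) = -64 < 0, so r = ± 4i.
Hence u_h = C1*cos(4*x) + C2*sin(4*x).
Apply the initial conditions: u(0) = C1 = 5 and u'(0) = 4*C2 = -3. Solving gives C1 = 5, C2 = -3/4.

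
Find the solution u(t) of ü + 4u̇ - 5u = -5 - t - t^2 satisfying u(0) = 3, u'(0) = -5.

Characteristic equation r² + 4r - 5 = 0 factors as (r + 5)(r - 1) = 0, so r = -5, 1.
Hence u_h = C1*exp(-5*t) + C2*exp(t).
For the particular solution try u_p = A0 + A1*t + A2*t^2. Substituting and matching coefficients of each power of t gives A0 = 187/125, A1 = 13/25, A2 = 1/5, so u_p = 187/125 + t^2/5 + 13*t/25.
General solution: u = 187/125 + t^2/5 + 13*t/25 + C1*exp(-5*t) + C2*exp(t).
Apply the initial conditions: u(0) = 187/125 + C1 + C2 = 3 and u'(0) = 13/25 + C2 - 5*C1 = -5. Solving gives C1 = 439/375, C2 = 1/3.

u = 187/125 + exp(t)/3 + t**2/5 + 13*t/25 + 439*exp(-5*t)/375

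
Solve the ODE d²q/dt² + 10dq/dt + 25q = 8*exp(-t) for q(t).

Characteristic equation r² + 10r + 25 = 0 has discriminant (10)² - 4·(25) = 0, so r = -5 is a repeated root.
Hence q_h = (C1 + C2*t)*exp(-5*t).
Try q_p = A*exp(-t). Substituting into the equation and dividing by exp(-t) gives A = 1/2, so q_p = exp(-t)/2.

q = exp(-t)/2 + C1*exp(-5*t) + C2*t*exp(-5*t)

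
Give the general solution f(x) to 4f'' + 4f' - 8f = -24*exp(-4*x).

Divide through by 4: f'' + f' - 2f = -6*exp(-4*x).
Characteristic equation r² + r - 2 = 0 factors as (r - 1)(r + 2) = 0, so r = 1, -2.
Hence f_h = C1*exp(x) + C2*exp(-2*x).
Try f_p = A*exp(-4*x). Substituting into the equation and dividing by exp(-4*x) gives A = -3/5, so f_p = -3*exp(-4*x)/5.

f = -3*exp(-4*x)/5 + C1*exp(x) + C2*exp(-2*x)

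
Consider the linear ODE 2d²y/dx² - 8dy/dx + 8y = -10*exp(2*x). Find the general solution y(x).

Divide through by 2: y'' - 4y' + 4y = -5*exp(2*x).
Characteristic equation r² - 4r + 4 = 0 has discriminant (-4)² - 4·(4) = 0, so r = 2 is a repeated root.
Hence y_h = (C1 + C2*x)*exp(2*x).
Since exp(2*x) solves the homogeneous equation (r = 2 is a root of multiplicity 2), multiply the trial by x^2. Try y_p = A*x^2*exp(2*x). Substituting into the equation and dividing by exp(2*x) gives A = -5/2, so y_p = -5*x^2*exp(2*x)/2.

y = C1*exp(2*x) - 5*x**2*exp(2*x)/2 + C2*x*exp(2*x)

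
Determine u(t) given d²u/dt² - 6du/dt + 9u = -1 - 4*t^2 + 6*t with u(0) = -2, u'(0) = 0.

u = 1/27 - 55*exp(3*t)/27 - 4*t**2/9 + 2*t/27 + 163*t*exp(3*t)/27

Characteristic equation r² - 6r + 9 = 0 has discriminant (-6)² - 4·(9) = 0, so r = 3 is a repeated root.
Hence u_h = (C1 + C2*t)*exp(3*t).
For the particular solution try u_p = A0 + A1*t + A2*t^2. Substituting and matching coefficients of each power of t gives A0 = 1/27, A1 = 2/27, A2 = -4/9, so u_p = 1/27 - 4*t^2/9 + 2*t/27.
General solution: u = 1/27 - 4*t^2/9 + 2*t/27 + C1*exp(3*t) + C2*t*exp(3*t).
Apply the initial conditions: u(0) = 1/27 + C1 = -2 and u'(0) = 2/27 + C2 + 3*C1 = 0. Solving gives C1 = -55/27, C2 = 163/27.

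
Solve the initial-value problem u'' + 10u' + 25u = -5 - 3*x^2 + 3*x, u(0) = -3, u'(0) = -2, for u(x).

u = -173/625 - 1702*exp(-5*x)/625 - 3*x**2/25 + 27*x/125 - 1979*x*exp(-5*x)/125

Characteristic equation r² + 10r + 25 = 0 has discriminant (10)² - 4·(25) = 0, so r = -5 is a repeated root.
Hence u_h = (C1 + C2*x)*exp(-5*x).
For the particular solution try u_p = A0 + A1*x + A2*x^2. Substituting and matching coefficients of each power of x gives A0 = -173/625, A1 = 27/125, A2 = -3/25, so u_p = -173/625 - 3*x^2/25 + 27*x/125.
General solution: u = -173/625 - 3*x^2/25 + 27*x/125 + C1*exp(-5*x) + C2*x*exp(-5*x).
Apply the initial conditions: u(0) = -173/625 + C1 = -3 and u'(0) = 27/125 + C2 - 5*C1 = -2. Solving gives C1 = -1702/625, C2 = -1979/125.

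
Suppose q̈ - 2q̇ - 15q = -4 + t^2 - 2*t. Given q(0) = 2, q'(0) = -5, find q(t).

q = 802/3375 - t**2/15 + 17*exp(5*t)/1000 + 34*t/225 + 377*exp(-3*t)/216

Characteristic equation r² - 2r - 15 = 0 factors as (r - 5)(r + 3) = 0, so r = 5, -3.
Hence q_h = C1*exp(5*t) + C2*exp(-3*t).
For the particular solution try q_p = A0 + A1*t + A2*t^2. Substituting and matching coefficients of each power of t gives A0 = 802/3375, A1 = 34/225, A2 = -1/15, so q_p = 802/3375 - t^2/15 + 34*t/225.
General solution: q = 802/3375 - t^2/15 + 34*t/225 + C1*exp(5*t) + C2*exp(-3*t).
Apply the initial conditions: q(0) = 802/3375 + C1 + C2 = 2 and q'(0) = 34/225 - 3*C2 + 5*C1 = -5. Solving gives C1 = 17/1000, C2 = 377/216.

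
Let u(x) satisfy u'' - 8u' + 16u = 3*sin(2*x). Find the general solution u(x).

u = 3*cos(2*x)/25 + 9*sin(2*x)/100 + C1*exp(4*x) + C2*x*exp(4*x)

Characteristic equation r² - 8r + 16 = 0 has discriminant (-8)² - 4·(16) = 0, so r = 4 is a repeated root.
Hence u_h = (C1 + C2*x)*exp(4*x).
Try u_p = A*cos(2*x) + B*sin(2*x). Substituting and equating the coefficients of cos(2x) and sin(2x) gives A = 3/25, B = 9/100, so u_p = 3*cos(2*x)/25 + 9*sin(2*x)/100.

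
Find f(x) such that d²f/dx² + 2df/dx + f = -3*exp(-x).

Characteristic equation r² + 2r + 1 = 0 has discriminant (2)² - 4·(1) = 0, so r = -1 is a repeated root.
Hence f_h = (C1 + C2*x)*exp(-x).
Since exp(-x) solves the homogeneous equation (r = -1 is a root of multiplicity 2), multiply the trial by x^2. Try f_p = A*x^2*exp(-x). Substituting into the equation and dividing by exp(-x) gives A = -3/2, so f_p = -3*x^2*exp(-x)/2.

f = C1*exp(-x) - 3*x**2*exp(-x)/2 + C2*x*exp(-x)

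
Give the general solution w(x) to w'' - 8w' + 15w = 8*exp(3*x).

w = C1*exp(5*x) + C2*exp(3*x) - 4*x*exp(3*x)

Characteristic equation r² - 8r + 15 = 0 factors as (r - 5)(r - 3) = 0, so r = 5, 3.
Hence w_h = C1*exp(5*x) + C2*exp(3*x).
Since exp(3*x) solves the homogeneous equation (r = 3 is a root of multiplicity 1), multiply the trial by x. Try w_p = A*x*exp(3*x). Substituting into the equation and dividing by exp(3*x) gives A = -4, so w_p = -4*x*exp(3*x).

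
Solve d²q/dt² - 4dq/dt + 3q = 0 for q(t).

q = C1*exp(t) + C2*exp(3*t)

Characteristic equation r² - 4r + 3 = 0 factors as (r - 1)(r - 3) = 0, so r = 1, 3.
Hence q_h = C1*exp(t) + C2*exp(3*t).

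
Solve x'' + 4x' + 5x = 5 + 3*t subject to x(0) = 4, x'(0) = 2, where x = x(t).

x = 13/25 + 3*t/5 + 87*cos(t)*exp(-2*t)/25 + 209*exp(-2*t)*sin(t)/25

Characteristic equation r² + 4r + 5 = 0 has discriminant (4)² - 4·(5) = -4 < 0, so r = -2 ± i.
Hence x_h = C1*cos(t)*exp(-2*t) + C2*exp(-2*t)*sin(t).
For the particular solution try x_p = A0 + A1*t. Substituting and matching coefficients of each power of t gives A0 = 13/25, A1 = 3/5, so x_p = 13/25 + 3*t/5.
General solution: x = 13/25 + 3*t/5 + C1*cos(t)*exp(-2*t) + C2*exp(-2*t)*sin(t).
Apply the initial conditions: x(0) = 13/25 + C1 = 4 and x'(0) = 3/5 + C2 - 2*C1 = 2. Solving gives C1 = 87/25, C2 = 209/25.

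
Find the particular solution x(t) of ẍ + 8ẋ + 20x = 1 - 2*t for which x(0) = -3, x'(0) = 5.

x = 9/100 - t/10 - 363*exp(-4*t)*sin(2*t)/100 - 309*cos(2*t)*exp(-4*t)/100

Characteristic equation r² + 8r + 20 = 0 has discriminant (8)² - 4·(20) = -16 < 0, so r = -4 ± 2i.
Hence x_h = C1*cos(2*t)*exp(-4*t) + C2*exp(-4*t)*sin(2*t).
For the particular solution try x_p = A0 + A1*t. Substituting and matching coefficients of each power of t gives A0 = 9/100, A1 = -1/10, so x_p = 9/100 - t/10.
General solution: x = 9/100 - t/10 + C1*cos(2*t)*exp(-4*t) + C2*exp(-4*t)*sin(2*t).
Apply the initial conditions: x(0) = 9/100 + C1 = -3 and x'(0) = -1/10 - 4*C1 + 2*C2 = 5. Solving gives C1 = -309/100, C2 = -363/100.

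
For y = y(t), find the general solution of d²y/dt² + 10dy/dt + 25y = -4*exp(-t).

Characteristic equation r² + 10r + 25 = 0 has discriminant (10)² - 4·(25) = 0, so r = -5 is a repeated root.
Hence y_h = (C1 + C2*t)*exp(-5*t).
Try y_p = A*exp(-t). Substituting into the equation and dividing by exp(-t) gives A = -1/4, so y_p = -exp(-t)/4.

y = -exp(-t)/4 + C1*exp(-5*t) + C2*t*exp(-5*t)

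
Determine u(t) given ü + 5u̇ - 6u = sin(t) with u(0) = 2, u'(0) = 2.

Characteristic equation r² + 5r - 6 = 0 factors as (r - 1)(r + 6) = 0, so r = 1, -6.
Hence u_h = C1*exp(t) + C2*exp(-6*t).
Try u_p = A*cos(t) + B*sin(t). Substituting and equating the coefficients of cos(t) and sin(t) gives A = -5/74, B = -7/74, so u_p = -7*sin(t)/74 - 5*cos(t)/74.
General solution: u = -7*sin(t)/74 - 5*cos(t)/74 + C1*exp(t) + C2*exp(-6*t).
Apply the initial conditions: u(0) = -5/74 + C1 + C2 = 2 and u'(0) = -7/74 + C1 - 6*C2 = 2. Solving gives C1 = 29/14, C2 = -1/259.

u = -7*sin(t)/74 - 5*cos(t)/74 - exp(-6*t)/259 + 29*exp(t)/14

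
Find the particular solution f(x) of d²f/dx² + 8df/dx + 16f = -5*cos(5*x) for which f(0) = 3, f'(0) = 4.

f = -200*sin(5*x)/1681 + 45*cos(5*x)/1681 + 4998*exp(-4*x)/1681 + 676*x*exp(-4*x)/41

Characteristic equation r² + 8r + 16 = 0 has discriminant (8)² - 4·(16) = 0, so r = -4 is a repeated root.
Hence f_h = (C1 + C2*x)*exp(-4*x).
Try f_p = A*cos(5*x) + B*sin(5*x). Substituting and equating the coefficients of cos(5x) and sin(5x) gives A = 45/1681, B = -200/1681, so f_p = -200*sin(5*x)/1681 + 45*cos(5*x)/1681.
General solution: f = -200*sin(5*x)/1681 + 45*cos(5*x)/1681 + C1*exp(-4*x) + C2*x*exp(-4*x).
Apply the initial conditions: f(0) = 45/1681 + C1 = 3 and f'(0) = -1000/1681 + C2 - 4*C1 = 4. Solving gives C1 = 4998/1681, C2 = 676/41.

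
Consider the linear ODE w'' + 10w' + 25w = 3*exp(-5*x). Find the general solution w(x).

Characteristic equation r² + 10r + 25 = 0 has discriminant (10)² - 4·(25) = 0, so r = -5 is a repeated root.
Hence w_h = (C1 + C2*x)*exp(-5*x).
Since exp(-5*x) solves the homogeneous equation (r = -5 is a root of multiplicity 2), multiply the trial by x^2. Try w_p = A*x^2*exp(-5*x). Substituting into the equation and dividing by exp(-5*x) gives A = 3/2, so w_p = 3*x^2*exp(-5*x)/2.

w = C1*exp(-5*x) + 3*x**2*exp(-5*x)/2 + C2*x*exp(-5*x)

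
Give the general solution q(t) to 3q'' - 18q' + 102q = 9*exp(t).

q = 3*exp(t)/29 + C1*cos(5*t)*exp(3*t) + C2*exp(3*t)*sin(5*t)

Divide through by 3: q'' - 6q' + 34q = 3*exp(t).
Characteristic equation r² - 6r + 34 = 0 has discriminant (-6)² - 4·(34) = -100 < 0, so r = 3 ± 5i.
Hence q_h = C1*cos(5*t)*exp(3*t) + C2*exp(3*t)*sin(5*t).
Try q_p = A*exp(t). Substituting into the equation and dividing by exp(t) gives A = 3/29, so q_p = 3*exp(t)/29.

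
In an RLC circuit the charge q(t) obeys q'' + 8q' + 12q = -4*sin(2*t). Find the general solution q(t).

q = -sin(2*t)/10 + cos(2*t)/5 + C1*exp(-2*t) + C2*exp(-6*t)

Characteristic equation r² + 8r + 12 = 0 factors as (r + 2)(r + 6) = 0, so r = -2, -6.
Hence q_h = C1*exp(-2*t) + C2*exp(-6*t).
Try q_p = A*cos(2*t) + B*sin(2*t). Substituting and equating the coefficients of cos(2t) and sin(2t) gives A = 1/5, B = -1/10, so q_p = -sin(2*t)/10 + cos(2*t)/5.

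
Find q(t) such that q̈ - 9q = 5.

q = -5/9 + C1*exp(-3*t) + C2*exp(3*t)

Characteristic equation r² - 9 = 0 factors as (r + 3)(r - 3) = 0, so r = -3, 3.
Hence q_h = C1*exp(-3*t) + C2*exp(3*t).
For the particular solution try q_p = A0. Substituting and matching coefficients of each power of t gives A0 = -5/9, so q_p = -5/9.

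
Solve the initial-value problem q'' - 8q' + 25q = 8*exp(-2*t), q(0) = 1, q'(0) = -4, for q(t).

Characteristic equation r² - 8r + 25 = 0 has discriminant (-8)² - 4·(25) = -36 < 0, so r = 4 ± 3i.
Hence q_h = C1*cos(3*t)*exp(4*t) + C2*exp(4*t)*sin(3*t).
Try q_p = A*exp(-2*t). Substituting into the equation and dividing by exp(-2*t) gives A = 8/45, so q_p = 8*exp(-2*t)/45.
General solution: q = 8*exp(-2*t)/45 + C1*cos(3*t)*exp(4*t) + C2*exp(4*t)*sin(3*t).
Apply the initial conditions: q(0) = 8/45 + C1 = 1 and q'(0) = -16/45 + 3*C2 + 4*C1 = -4. Solving gives C1 = 37/45, C2 = -104/45.

q = 8*exp(-2*t)/45 - 104*exp(4*t)*sin(3*t)/45 + 37*cos(3*t)*exp(4*t)/45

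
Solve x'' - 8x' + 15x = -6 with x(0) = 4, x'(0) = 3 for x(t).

Characteristic equation r² - 8r + 15 = 0 factors as (r - 5)(r - 3) = 0, so r = 5, 3.
Hence x_h = C1*exp(5*t) + C2*exp(3*t).
For the particular solution try x_p = A0. Substituting and matching coefficients of each power of t gives A0 = -2/5, so x_p = -2/5.
General solution: x = -2/5 + C1*exp(5*t) + C2*exp(3*t).
Apply the initial conditions: x(0) = -2/5 + C1 + C2 = 4 and x'(0) = 3*C2 + 5*C1 = 3. Solving gives C1 = -51/10, C2 = 19/2.

x = -2/5 - 51*exp(5*t)/10 + 19*exp(3*t)/2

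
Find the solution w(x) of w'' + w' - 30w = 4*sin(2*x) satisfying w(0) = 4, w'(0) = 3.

w = -17*sin(2*x)/145 - cos(2*x)/145 + 84*exp(-6*x)/55 + 791*exp(5*x)/319

Characteristic equation r² + r - 30 = 0 factors as (r - 5)(r + 6) = 0, so r = 5, -6.
Hence w_h = C1*exp(5*x) + C2*exp(-6*x).
Try w_p = A*cos(2*x) + B*sin(2*x). Substituting and equating the coefficients of cos(2x) and sin(2x) gives A = -1/145, B = -17/145, so w_p = -17*sin(2*x)/145 - cos(2*x)/145.
General solution: w = -17*sin(2*x)/145 - cos(2*x)/145 + C1*exp(5*x) + C2*exp(-6*x).
Apply the initial conditions: w(0) = -1/145 + C1 + C2 = 4 and w'(0) = -34/145 - 6*C2 + 5*C1 = 3. Solving gives C1 = 791/319, C2 = 84/55.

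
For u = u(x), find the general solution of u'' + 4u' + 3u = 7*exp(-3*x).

u = C1*exp(-x) + C2*exp(-3*x) - 7*x*exp(-3*x)/2

Characteristic equation r² + 4r + 3 = 0 factors as (r + 1)(r + 3) = 0, so r = -1, -3.
Hence u_h = C1*exp(-x) + C2*exp(-3*x).
Since exp(-3*x) solves the homogeneous equation (r = -3 is a root of multiplicity 1), multiply the trial by x. Try u_p = A*x*exp(-3*x). Substituting into the equation and dividing by exp(-3*x) gives A = -7/2, so u_p = -7*x*exp(-3*x)/2.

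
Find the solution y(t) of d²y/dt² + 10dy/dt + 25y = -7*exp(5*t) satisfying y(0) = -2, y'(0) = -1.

Characteristic equation r² + 10r + 25 = 0 has discriminant (10)² - 4·(25) = 0, so r = -5 is a repeated root.
Hence y_h = (C1 + C2*t)*exp(-5*t).
Try y_p = A*exp(5*t). Substituting into the equation and dividing by exp(5*t) gives A = -7/100, so y_p = -7*exp(5*t)/100.
General solution: y = -7*exp(5*t)/100 + C1*exp(-5*t) + C2*t*exp(-5*t).
Apply the initial conditions: y(0) = -7/100 + C1 = -2 and y'(0) = -7/20 + C2 - 5*C1 = -1. Solving gives C1 = -193/100, C2 = -103/10.

y = -193*exp(-5*t)/100 - 7*exp(5*t)/100 - 103*t*exp(-5*t)/10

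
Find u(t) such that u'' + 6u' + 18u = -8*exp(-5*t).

u = -8*exp(-5*t)/13 + C1*cos(3*t)*exp(-3*t) + C2*exp(-3*t)*sin(3*t)

Characteristic equation r² + 6r + 18 = 0 has discriminant (6)² - 4·(18) = -36 < 0, so r = -3 ± 3i.
Hence u_h = C1*cos(3*t)*exp(-3*t) + C2*exp(-3*t)*sin(3*t).
Try u_p = A*exp(-5*t). Substituting into the equation and dividing by exp(-5*t) gives A = -8/13, so u_p = -8*exp(-5*t)/13.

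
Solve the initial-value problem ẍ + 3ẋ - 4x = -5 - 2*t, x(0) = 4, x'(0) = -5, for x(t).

x = 13/8 + t/2 + 4*exp(t)/5 + 63*exp(-4*t)/40

Characteristic equation r² + 3r - 4 = 0 factors as (r + 4)(r - 1) = 0, so r = -4, 1.
Hence x_h = C1*exp(-4*t) + C2*exp(t).
For the particular solution try x_p = A0 + A1*t. Substituting and matching coefficients of each power of t gives A0 = 13/8, A1 = 1/2, so x_p = 13/8 + t/2.
General solution: x = 13/8 + t/2 + C1*exp(-4*t) + C2*exp(t).
Apply the initial conditions: x(0) = 13/8 + C1 + C2 = 4 and x'(0) = 1/2 + C2 - 4*C1 = -5. Solving gives C1 = 63/40, C2 = 4/5.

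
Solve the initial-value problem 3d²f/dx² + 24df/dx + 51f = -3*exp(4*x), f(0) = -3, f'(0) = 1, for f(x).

Divide through by 3: f'' + 8f' + 17f = -exp(4*x).
Characteristic equation r² + 8r + 17 = 0 has discriminant (8)² - 4·(17) = -4 < 0, so r = -4 ± i.
Hence f_h = C1*cos(x)*exp(-4*x) + C2*exp(-4*x)*sin(x).
Try f_p = A*exp(4*x). Substituting into the equation and dividing by exp(4*x) gives A = -1/65, so f_p = -exp(4*x)/65.
General solution: f = -exp(4*x)/65 + C1*cos(x)*exp(-4*x) + C2*exp(-4*x)*sin(x).
Apply the initial conditions: f(0) = -1/65 + C1 = -3 and f'(0) = -4/65 + C2 - 4*C1 = 1. Solving gives C1 = -194/65, C2 = -707/65.

f = -exp(4*x)/65 - 707*exp(-4*x)*sin(x)/65 - 194*cos(x)*exp(-4*x)/65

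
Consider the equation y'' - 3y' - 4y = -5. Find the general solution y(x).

Characteristic equation r² - 3r - 4 = 0 factors as (r - 4)(r + 1) = 0, so r = 4, -1.
Hence y_h = C1*exp(4*x) + C2*exp(-x).
For the particular solution try y_p = A0. Substituting and matching coefficients of each power of x gives A0 = 5/4, so y_p = 5/4.

y = 5/4 + C1*exp(4*x) + C2*exp(-x)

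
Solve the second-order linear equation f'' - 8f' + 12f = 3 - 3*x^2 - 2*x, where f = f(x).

Characteristic equation r² - 8r + 12 = 0 factors as (r - 2)(r - 6) = 0, so r = 2, 6.
Hence f_h = C1*exp(2*x) + C2*exp(6*x).
For the particular solution try f_p = A0 + A1*x + A2*x^2. Substituting and matching coefficients of each power of x gives A0 = -1/24, A1 = -1/2, A2 = -1/4, so f_p = -1/24 - x/2 - x^2/4.

f = -1/24 - x/2 - x**2/4 + C1*exp(2*x) + C2*exp(6*x)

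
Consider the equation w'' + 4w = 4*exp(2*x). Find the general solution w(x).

Characteristic equation r² + 4 = 0 has discriminant (0)² - 4·(4) = -16 < 0, so r = ± 2i.
Hence w_h = C1*cos(2*x) + C2*sin(2*x).
Try w_p = A*exp(2*x). Substituting into the equation and dividing by exp(2*x) gives A = 1/2, so w_p = exp(2*x)/2.

w = exp(2*x)/2 + C1*cos(2*x) + C2*sin(2*x)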